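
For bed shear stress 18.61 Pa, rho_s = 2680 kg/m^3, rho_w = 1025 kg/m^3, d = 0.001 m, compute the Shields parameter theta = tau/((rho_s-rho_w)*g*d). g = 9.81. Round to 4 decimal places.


theta = tau / ((rho_s - rho_w) * g * d)
rho_s - rho_w = 2680 - 1025 = 1655
Denominator = 1655 * 9.81 * 0.001 = 16.235550
theta = 18.61 / 16.235550
theta = 1.1463

1.1463


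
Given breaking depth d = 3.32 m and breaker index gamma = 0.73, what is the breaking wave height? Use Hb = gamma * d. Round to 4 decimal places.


Hb = gamma * d
Hb = 0.73 * 3.32
Hb = 2.4236 m

2.4236


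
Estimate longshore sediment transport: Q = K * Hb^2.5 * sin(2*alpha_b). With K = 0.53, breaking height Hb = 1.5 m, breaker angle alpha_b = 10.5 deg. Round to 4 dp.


Q = K * Hb^2.5 * sin(2 * alpha_b)
Hb^2.5 = 1.5^2.5 = 2.755676
sin(2 * 10.5) = sin(21.0) = 0.358368
Q = 0.53 * 2.755676 * 0.358368
Q = 0.5234 m^3/s

0.5234


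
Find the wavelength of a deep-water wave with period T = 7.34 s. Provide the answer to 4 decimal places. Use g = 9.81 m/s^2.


L0 = g * T^2 / (2 * pi)
L0 = 9.81 * 7.34^2 / (2 * pi)
L0 = 9.81 * 53.8756 / 6.28319
L0 = 528.5196 / 6.28319
L0 = 84.1165 m

84.1165


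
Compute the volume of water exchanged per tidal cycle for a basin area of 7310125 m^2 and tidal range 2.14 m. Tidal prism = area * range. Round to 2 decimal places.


Tidal prism = Area * Tidal range
P = 7310125 * 2.14
P = 15643667.50 m^3

15643667.50


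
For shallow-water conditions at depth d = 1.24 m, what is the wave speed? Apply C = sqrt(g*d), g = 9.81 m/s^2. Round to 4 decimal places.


Using the shallow-water approximation:
C = sqrt(g * d) = sqrt(9.81 * 1.24)
C = sqrt(12.1644)
C = 3.4877 m/s

3.4877


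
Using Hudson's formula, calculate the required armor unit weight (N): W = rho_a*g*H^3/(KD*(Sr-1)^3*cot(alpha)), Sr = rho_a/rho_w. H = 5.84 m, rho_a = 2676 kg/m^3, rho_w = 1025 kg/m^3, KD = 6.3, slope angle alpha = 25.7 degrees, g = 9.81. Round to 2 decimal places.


Sr = rho_a / rho_w = 2676 / 1025 = 2.610732
(Sr - 1) = 1.610732
(Sr - 1)^3 = 4.178974
cot(25.7) = 1 / tan(25.7) = 1 / 0.481267 = 2.077847
Numerator = 2676 * 9.81 * 5.84^3 = 5228699.1957
Denominator = 6.3 * 4.178974 * 2.077847 = 54.704574
W = 5228699.1957 / 54.704574
W = 95580.66 N

95580.66


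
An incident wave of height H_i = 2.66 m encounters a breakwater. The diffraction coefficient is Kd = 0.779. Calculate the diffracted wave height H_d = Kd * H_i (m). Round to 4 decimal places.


H_d = Kd * H_i
H_d = 0.779 * 2.66
H_d = 2.0721 m

2.0721


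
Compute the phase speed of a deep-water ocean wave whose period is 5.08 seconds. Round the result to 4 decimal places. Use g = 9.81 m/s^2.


We use the deep-water celerity formula:
C = g * T / (2 * pi)
C = 9.81 * 5.08 / (2 * 3.14159...)
C = 49.834800 / 6.283185
C = 7.9315 m/s

7.9315


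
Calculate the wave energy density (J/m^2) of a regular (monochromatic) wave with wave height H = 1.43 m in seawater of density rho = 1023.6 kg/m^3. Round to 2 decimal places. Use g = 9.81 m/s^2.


E = (1/8) * rho * g * H^2
E = (1/8) * 1023.6 * 9.81 * 1.43^2
E = 0.125 * 1023.6 * 9.81 * 2.0449
E = 2566.74 J/m^2

2566.74


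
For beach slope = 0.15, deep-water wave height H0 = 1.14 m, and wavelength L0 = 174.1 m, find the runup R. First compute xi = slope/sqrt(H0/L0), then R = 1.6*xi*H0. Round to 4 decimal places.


xi = slope / sqrt(H0/L0)
H0/L0 = 1.14/174.1 = 0.006548
sqrt(0.006548) = 0.080919
xi = 0.15 / 0.080919 = 1.853695
R = 1.6 * xi * H0 = 1.6 * 1.853695 * 1.14
R = 3.3811 m

3.3811


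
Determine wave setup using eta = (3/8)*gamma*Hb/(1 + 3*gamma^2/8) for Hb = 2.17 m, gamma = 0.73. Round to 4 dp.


eta = (3/8) * gamma * Hb / (1 + 3*gamma^2/8)
Numerator = (3/8) * 0.73 * 2.17 = 0.594037
Denominator = 1 + 3*0.73^2/8 = 1 + 0.199838 = 1.199838
eta = 0.594037 / 1.199838
eta = 0.4951 m

0.4951


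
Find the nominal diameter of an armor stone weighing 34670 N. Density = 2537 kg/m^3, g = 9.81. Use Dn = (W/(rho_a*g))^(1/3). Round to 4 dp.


V = W / (rho_a * g)
V = 34670 / (2537 * 9.81)
V = 34670 / 24887.97
V = 1.393043 m^3
Dn = V^(1/3) = 1.393043^(1/3)
Dn = 1.1168 m

1.1168


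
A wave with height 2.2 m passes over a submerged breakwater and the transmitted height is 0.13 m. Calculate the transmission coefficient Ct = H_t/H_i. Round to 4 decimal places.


Ct = H_t / H_i
Ct = 0.13 / 2.2
Ct = 0.0591

0.0591


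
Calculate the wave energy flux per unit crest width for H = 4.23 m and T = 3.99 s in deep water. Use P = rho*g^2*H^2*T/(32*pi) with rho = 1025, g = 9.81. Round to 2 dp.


P = rho * g^2 * H^2 * T / (32 * pi)
P = 1025 * 9.81^2 * 4.23^2 * 3.99 / (32 * pi)
P = 1025 * 96.2361 * 17.8929 * 3.99 / 100.53096
P = 70051.21 W/m

70051.21


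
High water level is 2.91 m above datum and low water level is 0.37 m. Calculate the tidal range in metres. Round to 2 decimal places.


Tidal range = High water - Low water
Tidal range = 2.91 - (0.37)
Tidal range = 2.54 m

2.54


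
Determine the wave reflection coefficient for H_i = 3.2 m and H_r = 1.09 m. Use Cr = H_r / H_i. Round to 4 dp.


Cr = H_r / H_i
Cr = 1.09 / 3.2
Cr = 0.3406

0.3406


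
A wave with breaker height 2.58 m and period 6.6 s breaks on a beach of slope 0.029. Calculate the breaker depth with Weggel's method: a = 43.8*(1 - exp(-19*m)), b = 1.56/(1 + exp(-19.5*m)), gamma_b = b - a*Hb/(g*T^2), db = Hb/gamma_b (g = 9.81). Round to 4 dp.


a = 43.8 * (1 - exp(-19 * m))
exp(-19 * 0.029) = exp(-0.5510) = 0.576373
a = 43.8 * (1 - 0.576373) = 18.554856
b = 1.56 / (1 + exp(-19.5 * m))
exp(-19.5 * 0.029) = exp(-0.5655) = 0.568076
b = 1.56 / (1 + 0.568076) = 0.994850
Hb / (g * T^2) = 2.58 / (9.81 * 6.6^2) = 2.58 / 427.3236 = 0.00603758
gamma_b = b - a * Hb/(g*T^2) = 0.994850 - 18.554856 * 0.00603758 = 0.882823
db = Hb / gamma_b = 2.58 / 0.882823
db = 2.9224 m

2.9224


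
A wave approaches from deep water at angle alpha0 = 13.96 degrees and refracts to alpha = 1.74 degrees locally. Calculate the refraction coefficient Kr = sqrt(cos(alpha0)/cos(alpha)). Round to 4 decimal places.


Kr = sqrt(cos(alpha0) / cos(alpha))
cos(13.96) = 0.970464
cos(1.74) = 0.999539
Kr = sqrt(0.970464 / 0.999539)
Kr = sqrt(0.970912)
Kr = 0.9853

0.9853


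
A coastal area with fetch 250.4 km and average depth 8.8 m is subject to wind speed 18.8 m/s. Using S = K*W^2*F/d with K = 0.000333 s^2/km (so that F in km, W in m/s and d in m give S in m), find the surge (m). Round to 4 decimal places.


S = K * W^2 * F / d
W^2 = 18.8^2 = 353.44
S = 0.000333 * 353.44 * 250.4 / 8.8
Numerator = 0.000333 * 353.44 * 250.4 = 29.470958
S = 29.470958 / 8.8 = 3.3490 m

3.3490


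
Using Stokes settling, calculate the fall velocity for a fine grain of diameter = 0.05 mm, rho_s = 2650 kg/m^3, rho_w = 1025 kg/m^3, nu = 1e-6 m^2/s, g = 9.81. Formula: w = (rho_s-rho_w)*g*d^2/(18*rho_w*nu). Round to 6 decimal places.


w = (rho_s - rho_w) * g * d^2 / (18 * rho_w * nu)
d = 0.05 mm = 0.000050 m
rho_s - rho_w = 2650 - 1025 = 1625
Numerator = 1625 * 9.81 * (0.000050)^2 = 0.000039853125
Denominator = 18 * 1025 * 1e-6 = 0.018450
w = 0.002160 m/s

0.002160


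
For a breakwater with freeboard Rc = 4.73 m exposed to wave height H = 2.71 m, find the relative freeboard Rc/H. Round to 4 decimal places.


Relative freeboard = Rc / H
= 4.73 / 2.71
= 1.7454

1.7454


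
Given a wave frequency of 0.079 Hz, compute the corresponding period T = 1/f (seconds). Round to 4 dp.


T = 1 / f
T = 1 / 0.079
T = 12.6582 s

12.6582


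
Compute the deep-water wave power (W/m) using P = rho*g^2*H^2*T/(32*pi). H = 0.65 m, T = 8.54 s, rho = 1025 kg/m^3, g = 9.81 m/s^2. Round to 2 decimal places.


P = rho * g^2 * H^2 * T / (32 * pi)
P = 1025 * 9.81^2 * 0.65^2 * 8.54 / (32 * pi)
P = 1025 * 96.2361 * 0.4225 * 8.54 / 100.53096
P = 3540.35 W/m

3540.35


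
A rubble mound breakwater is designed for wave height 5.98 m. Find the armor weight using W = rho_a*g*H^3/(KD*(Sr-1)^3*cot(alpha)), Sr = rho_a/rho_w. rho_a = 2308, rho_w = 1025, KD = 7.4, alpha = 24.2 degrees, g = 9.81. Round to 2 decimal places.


Sr = rho_a / rho_w = 2308 / 1025 = 2.251707
(Sr - 1) = 1.251707
(Sr - 1)^3 = 1.961139
cot(24.2) = 1 / tan(24.2) = 1 / 0.449418 = 2.225101
Numerator = 2308 * 9.81 * 5.98^3 = 4841816.9207
Denominator = 7.4 * 1.961139 * 2.225101 = 32.291618
W = 4841816.9207 / 32.291618
W = 149940.36 N

149940.36


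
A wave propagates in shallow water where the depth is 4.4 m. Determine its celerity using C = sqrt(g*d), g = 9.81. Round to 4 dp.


Using the shallow-water approximation:
C = sqrt(g * d) = sqrt(9.81 * 4.4)
C = sqrt(43.1640)
C = 6.5699 m/s

6.5699


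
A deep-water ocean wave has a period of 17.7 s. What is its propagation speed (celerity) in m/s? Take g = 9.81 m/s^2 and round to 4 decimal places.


We use the deep-water celerity formula:
C = g * T / (2 * pi)
C = 9.81 * 17.7 / (2 * 3.14159...)
C = 173.637000 / 6.283185
C = 27.6352 m/s

27.6352


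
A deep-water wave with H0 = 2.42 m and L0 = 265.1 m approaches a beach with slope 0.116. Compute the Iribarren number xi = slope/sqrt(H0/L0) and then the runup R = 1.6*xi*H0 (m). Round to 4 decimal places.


xi = slope / sqrt(H0/L0)
H0/L0 = 2.42/265.1 = 0.009129
sqrt(0.009129) = 0.095544
xi = 0.116 / 0.095544 = 1.214102
R = 1.6 * xi * H0 = 1.6 * 1.214102 * 2.42
R = 4.7010 m

4.7010


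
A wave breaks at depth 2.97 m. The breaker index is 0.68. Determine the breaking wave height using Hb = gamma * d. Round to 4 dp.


Hb = gamma * d
Hb = 0.68 * 2.97
Hb = 2.0196 m

2.0196


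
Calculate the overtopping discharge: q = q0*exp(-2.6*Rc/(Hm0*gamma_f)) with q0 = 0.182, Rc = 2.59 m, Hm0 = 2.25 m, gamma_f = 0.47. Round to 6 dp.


q = q0 * exp(-2.6 * Rc / (Hm0 * gamma_f))
Exponent = -2.6 * 2.59 / (2.25 * 0.47)
= -2.6 * 2.59 / 1.0575
= -6.367849
exp(-6.367849) = 0.001716
q = 0.182 * 0.001716
q = 0.000312 m^3/s/m

0.000312


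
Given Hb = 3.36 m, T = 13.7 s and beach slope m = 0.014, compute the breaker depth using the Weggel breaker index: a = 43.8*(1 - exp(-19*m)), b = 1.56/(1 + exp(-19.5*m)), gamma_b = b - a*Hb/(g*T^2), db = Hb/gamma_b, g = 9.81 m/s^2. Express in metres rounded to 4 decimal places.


a = 43.8 * (1 - exp(-19 * m))
exp(-19 * 0.014) = exp(-0.2660) = 0.766439
a = 43.8 * (1 - 0.766439) = 10.229966
b = 1.56 / (1 + exp(-19.5 * m))
exp(-19.5 * 0.014) = exp(-0.2730) = 0.761093
b = 1.56 / (1 + 0.761093) = 0.885814
Hb / (g * T^2) = 3.36 / (9.81 * 13.7^2) = 3.36 / 1841.2389 = 0.00182486
gamma_b = b - a * Hb/(g*T^2) = 0.885814 - 10.229966 * 0.00182486 = 0.867145
db = Hb / gamma_b = 3.36 / 0.867145
db = 3.8748 m

3.8748


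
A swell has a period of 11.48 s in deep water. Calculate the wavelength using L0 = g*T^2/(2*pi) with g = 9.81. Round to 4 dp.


L0 = g * T^2 / (2 * pi)
L0 = 9.81 * 11.48^2 / (2 * pi)
L0 = 9.81 * 131.7904 / 6.28319
L0 = 1292.8638 / 6.28319
L0 = 205.7657 m

205.7657


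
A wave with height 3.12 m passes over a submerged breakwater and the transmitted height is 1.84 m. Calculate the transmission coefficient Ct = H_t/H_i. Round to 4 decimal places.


Ct = H_t / H_i
Ct = 1.84 / 3.12
Ct = 0.5897

0.5897


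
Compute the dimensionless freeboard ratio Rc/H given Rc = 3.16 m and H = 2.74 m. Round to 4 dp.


Relative freeboard = Rc / H
= 3.16 / 2.74
= 1.1533

1.1533


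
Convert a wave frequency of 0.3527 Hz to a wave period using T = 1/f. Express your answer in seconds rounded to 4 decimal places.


T = 1 / f
T = 1 / 0.3527
T = 2.8353 s

2.8353


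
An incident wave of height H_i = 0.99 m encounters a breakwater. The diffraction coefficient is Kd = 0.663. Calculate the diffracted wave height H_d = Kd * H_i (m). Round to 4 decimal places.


H_d = Kd * H_i
H_d = 0.663 * 0.99
H_d = 0.6564 m

0.6564


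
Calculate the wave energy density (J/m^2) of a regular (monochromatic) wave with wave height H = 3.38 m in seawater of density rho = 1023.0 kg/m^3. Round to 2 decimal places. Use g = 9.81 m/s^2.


E = (1/8) * rho * g * H^2
E = (1/8) * 1023.0 * 9.81 * 3.38^2
E = 0.125 * 1023.0 * 9.81 * 11.4244
E = 14331.38 J/m^2

14331.38


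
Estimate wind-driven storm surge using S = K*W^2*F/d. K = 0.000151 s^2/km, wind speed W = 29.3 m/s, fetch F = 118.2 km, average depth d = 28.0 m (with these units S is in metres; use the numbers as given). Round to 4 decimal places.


S = K * W^2 * F / d
W^2 = 29.3^2 = 858.49
S = 0.000151 * 858.49 * 118.2 / 28.0
Numerator = 0.000151 * 858.49 * 118.2 = 15.322501
S = 15.322501 / 28.0 = 0.5472 m

0.5472


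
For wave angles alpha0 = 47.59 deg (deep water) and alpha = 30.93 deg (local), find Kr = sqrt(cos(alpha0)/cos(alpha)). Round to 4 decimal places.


Kr = sqrt(cos(alpha0) / cos(alpha))
cos(47.59) = 0.674431
cos(30.93) = 0.857796
Kr = sqrt(0.674431 / 0.857796)
Kr = sqrt(0.786237)
Kr = 0.8867

0.8867


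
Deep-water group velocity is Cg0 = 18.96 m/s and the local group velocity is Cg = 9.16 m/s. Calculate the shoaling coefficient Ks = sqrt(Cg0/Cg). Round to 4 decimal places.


Ks = sqrt(Cg0 / Cg)
Ks = sqrt(18.96 / 9.16)
Ks = sqrt(2.0699)
Ks = 1.4387

1.4387


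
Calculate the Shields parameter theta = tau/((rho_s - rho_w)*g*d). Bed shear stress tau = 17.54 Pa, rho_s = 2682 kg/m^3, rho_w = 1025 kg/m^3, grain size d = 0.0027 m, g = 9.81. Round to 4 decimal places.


theta = tau / ((rho_s - rho_w) * g * d)
rho_s - rho_w = 2682 - 1025 = 1657
Denominator = 1657 * 9.81 * 0.0027 = 43.888959
theta = 17.54 / 43.888959
theta = 0.3996

0.3996


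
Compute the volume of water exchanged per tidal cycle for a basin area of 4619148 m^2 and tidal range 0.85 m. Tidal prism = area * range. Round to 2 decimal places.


Tidal prism = Area * Tidal range
P = 4619148 * 0.85
P = 3926275.80 m^3

3926275.80


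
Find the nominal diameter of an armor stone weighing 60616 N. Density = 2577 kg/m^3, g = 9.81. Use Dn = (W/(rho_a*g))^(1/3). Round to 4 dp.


V = W / (rho_a * g)
V = 60616 / (2577 * 9.81)
V = 60616 / 25280.37
V = 2.397750 m^3
Dn = V^(1/3) = 2.397750^(1/3)
Dn = 1.3384 m

1.3384


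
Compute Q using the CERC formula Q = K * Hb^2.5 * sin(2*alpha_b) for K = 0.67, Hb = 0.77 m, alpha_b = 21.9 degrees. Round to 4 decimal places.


Q = K * Hb^2.5 * sin(2 * alpha_b)
Hb^2.5 = 0.77^2.5 = 0.520268
sin(2 * 21.9) = sin(43.8) = 0.692143
Q = 0.67 * 0.520268 * 0.692143
Q = 0.2413 m^3/s

0.2413


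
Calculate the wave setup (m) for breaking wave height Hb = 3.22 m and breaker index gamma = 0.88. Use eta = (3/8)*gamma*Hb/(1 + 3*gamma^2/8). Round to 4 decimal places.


eta = (3/8) * gamma * Hb / (1 + 3*gamma^2/8)
Numerator = (3/8) * 0.88 * 3.22 = 1.062600
Denominator = 1 + 3*0.88^2/8 = 1 + 0.290400 = 1.290400
eta = 1.062600 / 1.290400
eta = 0.8235 m

0.8235


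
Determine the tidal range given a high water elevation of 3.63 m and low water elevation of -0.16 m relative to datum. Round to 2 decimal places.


Tidal range = High water - Low water
Tidal range = 3.63 - (-0.16)
Tidal range = 3.79 m

3.79


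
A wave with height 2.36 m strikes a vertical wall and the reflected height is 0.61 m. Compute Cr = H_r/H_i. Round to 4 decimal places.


Cr = H_r / H_i
Cr = 0.61 / 2.36
Cr = 0.2585

0.2585


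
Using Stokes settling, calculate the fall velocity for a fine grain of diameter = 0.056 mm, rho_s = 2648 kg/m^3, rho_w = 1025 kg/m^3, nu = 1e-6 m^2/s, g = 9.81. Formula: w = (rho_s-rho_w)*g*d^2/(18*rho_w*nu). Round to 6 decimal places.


w = (rho_s - rho_w) * g * d^2 / (18 * rho_w * nu)
d = 0.056 mm = 0.000056 m
rho_s - rho_w = 2648 - 1025 = 1623
Numerator = 1623 * 9.81 * (0.000056)^2 = 0.000049930232
Denominator = 18 * 1025 * 1e-6 = 0.018450
w = 0.002706 m/s

0.002706


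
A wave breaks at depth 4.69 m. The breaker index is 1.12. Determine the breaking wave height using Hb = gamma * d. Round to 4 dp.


Hb = gamma * d
Hb = 1.12 * 4.69
Hb = 5.2528 m

5.2528


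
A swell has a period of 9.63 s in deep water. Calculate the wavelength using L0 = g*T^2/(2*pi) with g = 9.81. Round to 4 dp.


L0 = g * T^2 / (2 * pi)
L0 = 9.81 * 9.63^2 / (2 * pi)
L0 = 9.81 * 92.7369 / 6.28319
L0 = 909.7490 / 6.28319
L0 = 144.7910 m

144.7910


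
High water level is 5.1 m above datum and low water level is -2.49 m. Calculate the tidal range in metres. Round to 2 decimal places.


Tidal range = High water - Low water
Tidal range = 5.1 - (-2.49)
Tidal range = 7.59 m

7.59


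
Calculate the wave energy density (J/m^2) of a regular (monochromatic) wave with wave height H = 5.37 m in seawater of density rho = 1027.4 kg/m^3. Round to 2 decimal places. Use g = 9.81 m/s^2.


E = (1/8) * rho * g * H^2
E = (1/8) * 1027.4 * 9.81 * 5.37^2
E = 0.125 * 1027.4 * 9.81 * 28.8369
E = 36330.15 J/m^2

36330.15


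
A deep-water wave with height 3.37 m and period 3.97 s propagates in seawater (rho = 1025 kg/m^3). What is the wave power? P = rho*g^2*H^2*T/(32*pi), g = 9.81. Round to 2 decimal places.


P = rho * g^2 * H^2 * T / (32 * pi)
P = 1025 * 9.81^2 * 3.37^2 * 3.97 / (32 * pi)
P = 1025 * 96.2361 * 11.3569 * 3.97 / 100.53096
P = 44239.72 W/m

44239.72


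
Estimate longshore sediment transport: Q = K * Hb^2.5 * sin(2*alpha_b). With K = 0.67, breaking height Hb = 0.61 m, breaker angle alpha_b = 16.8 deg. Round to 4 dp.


Q = K * Hb^2.5 * sin(2 * alpha_b)
Hb^2.5 = 0.61^2.5 = 0.290619
sin(2 * 16.8) = sin(33.6) = 0.553392
Q = 0.67 * 0.290619 * 0.553392
Q = 0.1078 m^3/s

0.1078


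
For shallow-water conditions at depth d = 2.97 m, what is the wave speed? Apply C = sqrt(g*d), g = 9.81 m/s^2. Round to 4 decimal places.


Using the shallow-water approximation:
C = sqrt(g * d) = sqrt(9.81 * 2.97)
C = sqrt(29.1357)
C = 5.3977 m/s

5.3977


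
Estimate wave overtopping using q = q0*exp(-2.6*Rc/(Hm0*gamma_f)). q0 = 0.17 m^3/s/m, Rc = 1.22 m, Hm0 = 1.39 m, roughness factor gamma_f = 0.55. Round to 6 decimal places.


q = q0 * exp(-2.6 * Rc / (Hm0 * gamma_f))
Exponent = -2.6 * 1.22 / (1.39 * 0.55)
= -2.6 * 1.22 / 0.7645
= -4.149117
exp(-4.149117) = 0.015778
q = 0.17 * 0.015778
q = 0.002682 m^3/s/m

0.002682


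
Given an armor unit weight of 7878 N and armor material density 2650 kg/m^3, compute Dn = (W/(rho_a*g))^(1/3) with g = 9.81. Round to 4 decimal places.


V = W / (rho_a * g)
V = 7878 / (2650 * 9.81)
V = 7878 / 25996.50
V = 0.303041 m^3
Dn = V^(1/3) = 0.303041^(1/3)
Dn = 0.6717 m

0.6717


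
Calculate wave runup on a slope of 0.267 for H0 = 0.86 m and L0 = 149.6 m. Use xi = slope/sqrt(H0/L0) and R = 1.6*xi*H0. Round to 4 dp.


xi = slope / sqrt(H0/L0)
H0/L0 = 0.86/149.6 = 0.005749
sqrt(0.005749) = 0.075820
xi = 0.267 / 0.075820 = 3.521501
R = 1.6 * xi * H0 = 1.6 * 3.521501 * 0.86
R = 4.8456 m

4.8456


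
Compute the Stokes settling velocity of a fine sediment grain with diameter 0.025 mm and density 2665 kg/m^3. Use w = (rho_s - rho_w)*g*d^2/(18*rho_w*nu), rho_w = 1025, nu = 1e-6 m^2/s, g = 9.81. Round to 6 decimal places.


w = (rho_s - rho_w) * g * d^2 / (18 * rho_w * nu)
d = 0.025 mm = 0.000025 m
rho_s - rho_w = 2665 - 1025 = 1640
Numerator = 1640 * 9.81 * (0.000025)^2 = 0.000010055250
Denominator = 18 * 1025 * 1e-6 = 0.018450
w = 0.000545 m/s

0.000545


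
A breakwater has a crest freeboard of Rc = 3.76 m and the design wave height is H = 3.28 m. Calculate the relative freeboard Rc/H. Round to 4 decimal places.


Relative freeboard = Rc / H
= 3.76 / 3.28
= 1.1463

1.1463


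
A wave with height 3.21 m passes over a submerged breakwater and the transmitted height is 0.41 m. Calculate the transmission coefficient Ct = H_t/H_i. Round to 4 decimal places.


Ct = H_t / H_i
Ct = 0.41 / 3.21
Ct = 0.1277

0.1277


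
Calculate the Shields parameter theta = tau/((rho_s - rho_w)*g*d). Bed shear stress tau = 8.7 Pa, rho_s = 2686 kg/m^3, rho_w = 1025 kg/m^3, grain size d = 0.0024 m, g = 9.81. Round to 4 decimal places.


theta = tau / ((rho_s - rho_w) * g * d)
rho_s - rho_w = 2686 - 1025 = 1661
Denominator = 1661 * 9.81 * 0.0024 = 39.106584
theta = 8.7 / 39.106584
theta = 0.2225

0.2225


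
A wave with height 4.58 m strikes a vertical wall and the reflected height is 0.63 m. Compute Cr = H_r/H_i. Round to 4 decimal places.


Cr = H_r / H_i
Cr = 0.63 / 4.58
Cr = 0.1376

0.1376


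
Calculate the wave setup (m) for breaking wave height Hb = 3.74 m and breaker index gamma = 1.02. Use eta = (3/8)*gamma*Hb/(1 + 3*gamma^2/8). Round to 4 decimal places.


eta = (3/8) * gamma * Hb / (1 + 3*gamma^2/8)
Numerator = (3/8) * 1.02 * 3.74 = 1.430550
Denominator = 1 + 3*1.02^2/8 = 1 + 0.390150 = 1.390150
eta = 1.430550 / 1.390150
eta = 1.0291 m

1.0291


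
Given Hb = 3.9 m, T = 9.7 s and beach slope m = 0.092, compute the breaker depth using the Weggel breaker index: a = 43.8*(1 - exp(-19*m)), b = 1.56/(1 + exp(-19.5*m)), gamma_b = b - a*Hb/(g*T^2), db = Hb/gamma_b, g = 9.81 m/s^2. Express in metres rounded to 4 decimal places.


a = 43.8 * (1 - exp(-19 * m))
exp(-19 * 0.092) = exp(-1.7480) = 0.174122
a = 43.8 * (1 - 0.174122) = 36.173463
b = 1.56 / (1 + exp(-19.5 * m))
exp(-19.5 * 0.092) = exp(-1.7940) = 0.166294
b = 1.56 / (1 + 0.166294) = 1.337571
Hb / (g * T^2) = 3.9 / (9.81 * 9.7^2) = 3.9 / 923.0229 = 0.00422525
gamma_b = b - a * Hb/(g*T^2) = 1.337571 - 36.173463 * 0.00422525 = 1.184729
db = Hb / gamma_b = 3.9 / 1.184729
db = 3.2919 m

3.2919


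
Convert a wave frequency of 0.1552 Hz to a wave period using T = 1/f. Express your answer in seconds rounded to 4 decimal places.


T = 1 / f
T = 1 / 0.1552
T = 6.4433 s

6.4433


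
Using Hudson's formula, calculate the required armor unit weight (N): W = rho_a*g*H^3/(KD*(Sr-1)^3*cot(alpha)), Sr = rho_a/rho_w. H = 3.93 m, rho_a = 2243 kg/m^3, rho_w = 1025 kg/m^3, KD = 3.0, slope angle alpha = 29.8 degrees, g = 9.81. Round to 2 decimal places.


Sr = rho_a / rho_w = 2243 / 1025 = 2.188293
(Sr - 1) = 1.188293
(Sr - 1)^3 = 1.677916
cot(29.8) = 1 / tan(29.8) = 1 / 0.572705 = 1.746098
Numerator = 2243 * 9.81 * 3.93^3 = 1335598.5291
Denominator = 3.0 * 1.677916 * 1.746098 = 8.789421
W = 1335598.5291 / 8.789421
W = 151955.24 N

151955.24


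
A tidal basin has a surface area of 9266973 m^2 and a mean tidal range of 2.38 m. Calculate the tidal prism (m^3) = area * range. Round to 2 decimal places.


Tidal prism = Area * Tidal range
P = 9266973 * 2.38
P = 22055395.74 m^3

22055395.74


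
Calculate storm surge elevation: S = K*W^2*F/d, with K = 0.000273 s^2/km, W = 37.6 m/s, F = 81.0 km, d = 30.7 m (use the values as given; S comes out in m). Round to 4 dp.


S = K * W^2 * F / d
W^2 = 37.6^2 = 1413.76
S = 0.000273 * 1413.76 * 81.0 / 30.7
Numerator = 0.000273 * 1413.76 * 81.0 = 31.262475
S = 31.262475 / 30.7 = 1.0183 m

1.0183


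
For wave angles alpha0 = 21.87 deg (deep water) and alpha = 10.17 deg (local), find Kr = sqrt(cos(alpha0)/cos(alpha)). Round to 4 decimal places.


Kr = sqrt(cos(alpha0) / cos(alpha))
cos(21.87) = 0.928031
cos(10.17) = 0.984288
Kr = sqrt(0.928031 / 0.984288)
Kr = sqrt(0.942845)
Kr = 0.9710

0.9710


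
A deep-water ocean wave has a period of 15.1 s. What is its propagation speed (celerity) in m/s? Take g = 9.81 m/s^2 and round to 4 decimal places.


We use the deep-water celerity formula:
C = g * T / (2 * pi)
C = 9.81 * 15.1 / (2 * 3.14159...)
C = 148.131000 / 6.283185
C = 23.5758 m/s

23.5758


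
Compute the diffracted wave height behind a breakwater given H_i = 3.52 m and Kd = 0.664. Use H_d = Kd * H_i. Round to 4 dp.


H_d = Kd * H_i
H_d = 0.664 * 3.52
H_d = 2.3373 m

2.3373


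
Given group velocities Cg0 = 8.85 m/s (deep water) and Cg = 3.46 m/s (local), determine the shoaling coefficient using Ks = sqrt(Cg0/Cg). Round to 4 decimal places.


Ks = sqrt(Cg0 / Cg)
Ks = sqrt(8.85 / 3.46)
Ks = sqrt(2.5578)
Ks = 1.5993

1.5993


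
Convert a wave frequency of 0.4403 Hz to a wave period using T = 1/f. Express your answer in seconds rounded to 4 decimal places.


T = 1 / f
T = 1 / 0.4403
T = 2.2712 s

2.2712


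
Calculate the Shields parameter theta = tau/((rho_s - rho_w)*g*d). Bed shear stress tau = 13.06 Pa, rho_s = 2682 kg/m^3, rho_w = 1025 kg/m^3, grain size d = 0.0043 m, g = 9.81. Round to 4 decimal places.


theta = tau / ((rho_s - rho_w) * g * d)
rho_s - rho_w = 2682 - 1025 = 1657
Denominator = 1657 * 9.81 * 0.0043 = 69.897231
theta = 13.06 / 69.897231
theta = 0.1868

0.1868


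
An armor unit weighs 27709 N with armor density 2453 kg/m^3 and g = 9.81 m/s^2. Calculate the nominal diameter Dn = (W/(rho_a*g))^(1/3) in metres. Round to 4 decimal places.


V = W / (rho_a * g)
V = 27709 / (2453 * 9.81)
V = 27709 / 24063.93
V = 1.151474 m^3
Dn = V^(1/3) = 1.151474^(1/3)
Dn = 1.0481 m

1.0481


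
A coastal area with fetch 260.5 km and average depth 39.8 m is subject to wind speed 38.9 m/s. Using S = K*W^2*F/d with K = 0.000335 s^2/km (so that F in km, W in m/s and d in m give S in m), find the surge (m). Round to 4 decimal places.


S = K * W^2 * F / d
W^2 = 38.9^2 = 1513.21
S = 0.000335 * 1513.21 * 260.5 / 39.8
Numerator = 0.000335 * 1513.21 * 260.5 = 132.054054
S = 132.054054 / 39.8 = 3.3179 m

3.3179


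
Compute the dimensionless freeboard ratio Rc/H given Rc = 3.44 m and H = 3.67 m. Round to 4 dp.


Relative freeboard = Rc / H
= 3.44 / 3.67
= 0.9373

0.9373


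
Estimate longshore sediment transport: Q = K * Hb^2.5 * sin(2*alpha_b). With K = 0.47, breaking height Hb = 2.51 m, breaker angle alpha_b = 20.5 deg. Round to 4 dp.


Q = K * Hb^2.5 * sin(2 * alpha_b)
Hb^2.5 = 2.51^2.5 = 9.981236
sin(2 * 20.5) = sin(41.0) = 0.656059
Q = 0.47 * 9.981236 * 0.656059
Q = 3.0777 m^3/s

3.0777


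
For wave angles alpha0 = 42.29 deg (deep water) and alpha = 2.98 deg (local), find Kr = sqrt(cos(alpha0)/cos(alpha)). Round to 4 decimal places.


Kr = sqrt(cos(alpha0) / cos(alpha))
cos(42.29) = 0.739749
cos(2.98) = 0.998648
Kr = sqrt(0.739749 / 0.998648)
Kr = sqrt(0.740750)
Kr = 0.8607

0.8607


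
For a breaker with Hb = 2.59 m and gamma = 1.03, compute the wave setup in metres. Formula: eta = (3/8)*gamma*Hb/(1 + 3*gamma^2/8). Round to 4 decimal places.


eta = (3/8) * gamma * Hb / (1 + 3*gamma^2/8)
Numerator = (3/8) * 1.03 * 2.59 = 1.000387
Denominator = 1 + 3*1.03^2/8 = 1 + 0.397838 = 1.397838
eta = 1.000387 / 1.397838
eta = 0.7157 m

0.7157


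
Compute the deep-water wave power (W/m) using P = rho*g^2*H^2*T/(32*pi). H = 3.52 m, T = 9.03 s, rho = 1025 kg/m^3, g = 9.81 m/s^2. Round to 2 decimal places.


P = rho * g^2 * H^2 * T / (32 * pi)
P = 1025 * 9.81^2 * 3.52^2 * 9.03 / (32 * pi)
P = 1025 * 96.2361 * 12.3904 * 9.03 / 100.53096
P = 109783.00 W/m

109783.00


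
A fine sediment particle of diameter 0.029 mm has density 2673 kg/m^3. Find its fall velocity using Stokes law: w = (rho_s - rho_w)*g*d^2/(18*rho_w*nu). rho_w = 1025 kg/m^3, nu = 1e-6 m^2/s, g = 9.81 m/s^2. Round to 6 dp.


w = (rho_s - rho_w) * g * d^2 / (18 * rho_w * nu)
d = 0.029 mm = 0.000029 m
rho_s - rho_w = 2673 - 1025 = 1648
Numerator = 1648 * 9.81 * (0.000029)^2 = 0.000013596346
Denominator = 18 * 1025 * 1e-6 = 0.018450
w = 0.000737 m/s

0.000737


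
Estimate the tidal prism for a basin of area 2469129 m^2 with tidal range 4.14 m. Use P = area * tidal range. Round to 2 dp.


Tidal prism = Area * Tidal range
P = 2469129 * 4.14
P = 10222194.06 m^3

10222194.06


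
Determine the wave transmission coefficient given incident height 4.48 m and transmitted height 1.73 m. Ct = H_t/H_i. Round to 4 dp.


Ct = H_t / H_i
Ct = 1.73 / 4.48
Ct = 0.3862

0.3862


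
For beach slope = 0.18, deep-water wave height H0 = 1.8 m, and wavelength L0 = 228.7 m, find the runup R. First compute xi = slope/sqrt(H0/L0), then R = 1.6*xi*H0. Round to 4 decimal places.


xi = slope / sqrt(H0/L0)
H0/L0 = 1.8/228.7 = 0.007871
sqrt(0.007871) = 0.088716
xi = 0.18 / 0.088716 = 2.028941
R = 1.6 * xi * H0 = 1.6 * 2.028941 * 1.8
R = 5.8433 m

5.8433


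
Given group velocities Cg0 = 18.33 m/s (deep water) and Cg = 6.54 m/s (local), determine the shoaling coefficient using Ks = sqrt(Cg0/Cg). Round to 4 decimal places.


Ks = sqrt(Cg0 / Cg)
Ks = sqrt(18.33 / 6.54)
Ks = sqrt(2.8028)
Ks = 1.6741

1.6741


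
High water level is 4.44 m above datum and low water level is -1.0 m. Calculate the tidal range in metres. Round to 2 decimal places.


Tidal range = High water - Low water
Tidal range = 4.44 - (-1.0)
Tidal range = 5.44 m

5.44


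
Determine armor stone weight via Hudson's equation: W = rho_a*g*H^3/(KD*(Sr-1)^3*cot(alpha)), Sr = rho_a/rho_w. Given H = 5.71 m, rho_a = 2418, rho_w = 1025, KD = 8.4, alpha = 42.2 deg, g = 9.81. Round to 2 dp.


Sr = rho_a / rho_w = 2418 / 1025 = 2.359024
(Sr - 1) = 1.359024
(Sr - 1)^3 = 2.510046
cot(42.2) = 1 / tan(42.2) = 1 / 0.906745 = 1.102846
Numerator = 2418 * 9.81 * 5.71^3 = 4416046.4072
Denominator = 8.4 * 2.510046 * 1.102846 = 23.252842
W = 4416046.4072 / 23.252842
W = 189914.26 N

189914.26


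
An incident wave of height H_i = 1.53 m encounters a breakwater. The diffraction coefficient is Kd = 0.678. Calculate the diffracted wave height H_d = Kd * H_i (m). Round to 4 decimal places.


H_d = Kd * H_i
H_d = 0.678 * 1.53
H_d = 1.0373 m

1.0373


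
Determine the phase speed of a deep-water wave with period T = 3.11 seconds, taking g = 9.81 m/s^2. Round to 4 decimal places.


We use the deep-water celerity formula:
C = g * T / (2 * pi)
C = 9.81 * 3.11 / (2 * 3.14159...)
C = 30.509100 / 6.283185
C = 4.8557 m/s

4.8557


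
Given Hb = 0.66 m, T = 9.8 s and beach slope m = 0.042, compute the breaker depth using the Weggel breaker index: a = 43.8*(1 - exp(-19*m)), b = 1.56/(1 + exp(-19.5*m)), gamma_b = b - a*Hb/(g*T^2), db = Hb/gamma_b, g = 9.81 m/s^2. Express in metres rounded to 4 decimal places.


a = 43.8 * (1 - exp(-19 * m))
exp(-19 * 0.042) = exp(-0.7980) = 0.450229
a = 43.8 * (1 - 0.450229) = 24.079991
b = 1.56 / (1 + exp(-19.5 * m))
exp(-19.5 * 0.042) = exp(-0.8190) = 0.440872
b = 1.56 / (1 + 0.440872) = 1.082677
Hb / (g * T^2) = 0.66 / (9.81 * 9.8^2) = 0.66 / 942.1524 = 0.00070052
gamma_b = b - a * Hb/(g*T^2) = 1.082677 - 24.079991 * 0.00070052 = 1.065809
db = Hb / gamma_b = 0.66 / 1.065809
db = 0.6192 m

0.6192


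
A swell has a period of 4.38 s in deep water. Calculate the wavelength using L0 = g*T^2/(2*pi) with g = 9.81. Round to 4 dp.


L0 = g * T^2 / (2 * pi)
L0 = 9.81 * 4.38^2 / (2 * pi)
L0 = 9.81 * 19.1844 / 6.28319
L0 = 188.1990 / 6.28319
L0 = 29.9528 m

29.9528


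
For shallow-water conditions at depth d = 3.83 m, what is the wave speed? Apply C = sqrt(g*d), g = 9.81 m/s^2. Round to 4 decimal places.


Using the shallow-water approximation:
C = sqrt(g * d) = sqrt(9.81 * 3.83)
C = sqrt(37.5723)
C = 6.1296 m/s

6.1296


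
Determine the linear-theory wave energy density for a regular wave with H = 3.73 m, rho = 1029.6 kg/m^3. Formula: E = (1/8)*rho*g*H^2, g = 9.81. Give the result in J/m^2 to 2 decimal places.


E = (1/8) * rho * g * H^2
E = (1/8) * 1029.6 * 9.81 * 3.73^2
E = 0.125 * 1029.6 * 9.81 * 13.9129
E = 17565.69 J/m^2

17565.69


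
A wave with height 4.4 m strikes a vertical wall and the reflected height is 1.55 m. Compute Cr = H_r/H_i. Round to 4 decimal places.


Cr = H_r / H_i
Cr = 1.55 / 4.4
Cr = 0.3523

0.3523


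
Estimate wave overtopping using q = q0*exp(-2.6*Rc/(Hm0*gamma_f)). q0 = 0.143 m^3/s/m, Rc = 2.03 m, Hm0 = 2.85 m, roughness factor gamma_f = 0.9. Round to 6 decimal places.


q = q0 * exp(-2.6 * Rc / (Hm0 * gamma_f))
Exponent = -2.6 * 2.03 / (2.85 * 0.9)
= -2.6 * 2.03 / 2.5650
= -2.057700
exp(-2.057700) = 0.127747
q = 0.143 * 0.127747
q = 0.018268 m^3/s/m

0.018268


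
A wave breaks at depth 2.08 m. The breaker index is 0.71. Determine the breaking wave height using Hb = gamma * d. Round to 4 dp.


Hb = gamma * d
Hb = 0.71 * 2.08
Hb = 1.4768 m

1.4768


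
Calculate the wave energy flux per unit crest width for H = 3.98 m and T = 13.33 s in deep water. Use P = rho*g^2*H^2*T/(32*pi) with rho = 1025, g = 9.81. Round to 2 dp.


P = rho * g^2 * H^2 * T / (32 * pi)
P = 1025 * 9.81^2 * 3.98^2 * 13.33 / (32 * pi)
P = 1025 * 96.2361 * 15.8404 * 13.33 / 100.53096
P = 207185.01 W/m

207185.01


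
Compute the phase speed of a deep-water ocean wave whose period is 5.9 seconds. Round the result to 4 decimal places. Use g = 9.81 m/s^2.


We use the deep-water celerity formula:
C = g * T / (2 * pi)
C = 9.81 * 5.9 / (2 * 3.14159...)
C = 57.879000 / 6.283185
C = 9.2117 m/s

9.2117


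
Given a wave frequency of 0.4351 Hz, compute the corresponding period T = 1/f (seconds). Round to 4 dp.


T = 1 / f
T = 1 / 0.4351
T = 2.2983 s

2.2983


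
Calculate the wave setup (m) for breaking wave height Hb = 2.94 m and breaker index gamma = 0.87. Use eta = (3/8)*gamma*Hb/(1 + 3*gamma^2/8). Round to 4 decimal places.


eta = (3/8) * gamma * Hb / (1 + 3*gamma^2/8)
Numerator = (3/8) * 0.87 * 2.94 = 0.959175
Denominator = 1 + 3*0.87^2/8 = 1 + 0.283838 = 1.283838
eta = 0.959175 / 1.283838
eta = 0.7471 m

0.7471


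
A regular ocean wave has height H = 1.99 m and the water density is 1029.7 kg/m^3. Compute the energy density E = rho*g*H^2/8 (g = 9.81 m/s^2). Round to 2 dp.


E = (1/8) * rho * g * H^2
E = (1/8) * 1029.7 * 9.81 * 1.99^2
E = 0.125 * 1029.7 * 9.81 * 3.9601
E = 5000.30 J/m^2

5000.30


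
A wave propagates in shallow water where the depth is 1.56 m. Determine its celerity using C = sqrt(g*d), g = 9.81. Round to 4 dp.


Using the shallow-water approximation:
C = sqrt(g * d) = sqrt(9.81 * 1.56)
C = sqrt(15.3036)
C = 3.9120 m/s

3.9120


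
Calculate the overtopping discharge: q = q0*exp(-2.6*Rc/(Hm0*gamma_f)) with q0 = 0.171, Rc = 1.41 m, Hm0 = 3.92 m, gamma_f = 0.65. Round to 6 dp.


q = q0 * exp(-2.6 * Rc / (Hm0 * gamma_f))
Exponent = -2.6 * 1.41 / (3.92 * 0.65)
= -2.6 * 1.41 / 2.5480
= -1.438776
exp(-1.438776) = 0.237218
q = 0.171 * 0.237218
q = 0.040564 m^3/s/m

0.040564


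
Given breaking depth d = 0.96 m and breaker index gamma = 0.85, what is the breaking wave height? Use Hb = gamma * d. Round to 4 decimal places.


Hb = gamma * d
Hb = 0.85 * 0.96
Hb = 0.8160 m

0.8160


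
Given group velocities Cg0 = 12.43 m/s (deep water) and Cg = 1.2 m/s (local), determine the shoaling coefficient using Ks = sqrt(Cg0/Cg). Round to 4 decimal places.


Ks = sqrt(Cg0 / Cg)
Ks = sqrt(12.43 / 1.2)
Ks = sqrt(10.3583)
Ks = 3.2184

3.2184


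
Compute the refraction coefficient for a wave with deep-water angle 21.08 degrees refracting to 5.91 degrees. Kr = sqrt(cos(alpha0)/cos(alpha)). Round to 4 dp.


Kr = sqrt(cos(alpha0) / cos(alpha))
cos(21.08) = 0.933079
cos(5.91) = 0.994685
Kr = sqrt(0.933079 / 0.994685)
Kr = sqrt(0.938065)
Kr = 0.9685

0.9685


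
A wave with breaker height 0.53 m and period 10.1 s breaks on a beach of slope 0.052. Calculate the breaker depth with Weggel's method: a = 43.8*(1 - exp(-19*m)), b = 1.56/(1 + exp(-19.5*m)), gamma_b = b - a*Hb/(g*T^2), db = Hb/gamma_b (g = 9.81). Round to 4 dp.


a = 43.8 * (1 - exp(-19 * m))
exp(-19 * 0.052) = exp(-0.9880) = 0.372321
a = 43.8 * (1 - 0.372321) = 27.492358
b = 1.56 / (1 + exp(-19.5 * m))
exp(-19.5 * 0.052) = exp(-1.0140) = 0.362765
b = 1.56 / (1 + 0.362765) = 1.144731
Hb / (g * T^2) = 0.53 / (9.81 * 10.1^2) = 0.53 / 1000.7181 = 0.00052962
gamma_b = b - a * Hb/(g*T^2) = 1.144731 - 27.492358 * 0.00052962 = 1.130171
db = Hb / gamma_b = 0.53 / 1.130171
db = 0.4690 m

0.4690


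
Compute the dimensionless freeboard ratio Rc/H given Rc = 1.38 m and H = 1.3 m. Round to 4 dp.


Relative freeboard = Rc / H
= 1.38 / 1.3
= 1.0615

1.0615


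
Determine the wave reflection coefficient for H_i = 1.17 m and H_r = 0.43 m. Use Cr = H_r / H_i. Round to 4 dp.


Cr = H_r / H_i
Cr = 0.43 / 1.17
Cr = 0.3675

0.3675


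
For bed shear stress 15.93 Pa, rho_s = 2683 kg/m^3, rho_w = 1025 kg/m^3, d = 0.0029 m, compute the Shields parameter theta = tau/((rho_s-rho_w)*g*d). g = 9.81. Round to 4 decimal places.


theta = tau / ((rho_s - rho_w) * g * d)
rho_s - rho_w = 2683 - 1025 = 1658
Denominator = 1658 * 9.81 * 0.0029 = 47.168442
theta = 15.93 / 47.168442
theta = 0.3377

0.3377


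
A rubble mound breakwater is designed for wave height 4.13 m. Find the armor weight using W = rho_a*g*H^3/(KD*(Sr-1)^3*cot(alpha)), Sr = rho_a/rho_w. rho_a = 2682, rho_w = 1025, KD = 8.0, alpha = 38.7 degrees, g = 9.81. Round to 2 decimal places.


Sr = rho_a / rho_w = 2682 / 1025 = 2.616585
(Sr - 1) = 1.616585
(Sr - 1)^3 = 4.224701
cot(38.7) = 1 / tan(38.7) = 1 / 0.801151 = 1.248204
Numerator = 2682 * 9.81 * 4.13^3 = 1853437.4580
Denominator = 8.0 * 4.224701 * 1.248204 = 42.186306
W = 1853437.4580 / 42.186306
W = 43934.58 N

43934.58


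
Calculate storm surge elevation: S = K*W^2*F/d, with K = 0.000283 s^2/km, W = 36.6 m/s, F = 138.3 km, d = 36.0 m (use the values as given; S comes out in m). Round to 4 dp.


S = K * W^2 * F / d
W^2 = 36.6^2 = 1339.56
S = 0.000283 * 1339.56 * 138.3 / 36.0
Numerator = 0.000283 * 1339.56 * 138.3 = 52.428905
S = 52.428905 / 36.0 = 1.4564 m

1.4564


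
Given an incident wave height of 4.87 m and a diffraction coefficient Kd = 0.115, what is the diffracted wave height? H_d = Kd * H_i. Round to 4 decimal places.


H_d = Kd * H_i
H_d = 0.115 * 4.87
H_d = 0.5601 m

0.5601


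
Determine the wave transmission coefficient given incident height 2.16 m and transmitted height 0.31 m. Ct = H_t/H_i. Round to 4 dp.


Ct = H_t / H_i
Ct = 0.31 / 2.16
Ct = 0.1435

0.1435


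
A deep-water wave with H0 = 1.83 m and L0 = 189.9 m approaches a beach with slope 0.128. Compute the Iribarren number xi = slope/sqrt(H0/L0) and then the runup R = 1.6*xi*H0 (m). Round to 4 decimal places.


xi = slope / sqrt(H0/L0)
H0/L0 = 1.83/189.9 = 0.009637
sqrt(0.009637) = 0.098166
xi = 0.128 / 0.098166 = 1.303908
R = 1.6 * xi * H0 = 1.6 * 1.303908 * 1.83
R = 3.8178 m

3.8178


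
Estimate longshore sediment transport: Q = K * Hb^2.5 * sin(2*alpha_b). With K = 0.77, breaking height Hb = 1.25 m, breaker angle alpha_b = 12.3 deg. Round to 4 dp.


Q = K * Hb^2.5 * sin(2 * alpha_b)
Hb^2.5 = 1.25^2.5 = 1.746928
sin(2 * 12.3) = sin(24.6) = 0.416281
Q = 0.77 * 1.746928 * 0.416281
Q = 0.5600 m^3/s

0.5600


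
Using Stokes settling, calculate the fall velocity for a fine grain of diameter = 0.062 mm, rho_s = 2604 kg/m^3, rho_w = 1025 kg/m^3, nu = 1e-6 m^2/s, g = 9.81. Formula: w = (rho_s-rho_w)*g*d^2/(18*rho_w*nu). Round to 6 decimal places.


w = (rho_s - rho_w) * g * d^2 / (18 * rho_w * nu)
d = 0.062 mm = 0.000062 m
rho_s - rho_w = 2604 - 1025 = 1579
Numerator = 1579 * 9.81 * (0.000062)^2 = 0.000059543522
Denominator = 18 * 1025 * 1e-6 = 0.018450
w = 0.003227 m/s

0.003227


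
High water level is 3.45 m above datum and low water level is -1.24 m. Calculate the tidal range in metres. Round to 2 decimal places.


Tidal range = High water - Low water
Tidal range = 3.45 - (-1.24)
Tidal range = 4.69 m

4.69


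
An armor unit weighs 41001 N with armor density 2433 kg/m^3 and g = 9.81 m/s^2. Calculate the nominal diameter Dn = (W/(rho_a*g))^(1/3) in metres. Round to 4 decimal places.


V = W / (rho_a * g)
V = 41001 / (2433 * 9.81)
V = 41001 / 23867.73
V = 1.717842 m^3
Dn = V^(1/3) = 1.717842^(1/3)
Dn = 1.1976 m

1.1976


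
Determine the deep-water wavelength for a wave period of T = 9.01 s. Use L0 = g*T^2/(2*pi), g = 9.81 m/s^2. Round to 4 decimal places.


L0 = g * T^2 / (2 * pi)
L0 = 9.81 * 9.01^2 / (2 * pi)
L0 = 9.81 * 81.1801 / 6.28319
L0 = 796.3768 / 6.28319
L0 = 126.7473 m

126.7473


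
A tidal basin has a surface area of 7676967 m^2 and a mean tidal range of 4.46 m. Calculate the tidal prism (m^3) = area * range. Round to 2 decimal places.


Tidal prism = Area * Tidal range
P = 7676967 * 4.46
P = 34239272.82 m^3

34239272.82


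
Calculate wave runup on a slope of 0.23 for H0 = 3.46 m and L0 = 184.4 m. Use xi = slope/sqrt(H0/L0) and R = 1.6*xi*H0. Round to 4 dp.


xi = slope / sqrt(H0/L0)
H0/L0 = 3.46/184.4 = 0.018764
sqrt(0.018764) = 0.136980
xi = 0.23 / 0.136980 = 1.679076
R = 1.6 * xi * H0 = 1.6 * 1.679076 * 3.46
R = 9.2954 m

9.2954


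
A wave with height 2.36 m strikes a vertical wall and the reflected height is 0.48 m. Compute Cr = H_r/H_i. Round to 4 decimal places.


Cr = H_r / H_i
Cr = 0.48 / 2.36
Cr = 0.2034

0.2034
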